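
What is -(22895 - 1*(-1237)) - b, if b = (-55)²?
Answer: -27157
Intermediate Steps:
b = 3025
-(22895 - 1*(-1237)) - b = -(22895 - 1*(-1237)) - 1*3025 = -(22895 + 1237) - 3025 = -1*24132 - 3025 = -24132 - 3025 = -27157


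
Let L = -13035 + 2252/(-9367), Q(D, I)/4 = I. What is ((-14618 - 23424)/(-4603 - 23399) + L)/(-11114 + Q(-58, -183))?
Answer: 854679644695/776785854741 ≈ 1.1003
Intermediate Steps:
Q(D, I) = 4*I
L = -122101097/9367 (L = -13035 + 2252*(-1/9367) = -13035 - 2252/9367 = -122101097/9367 ≈ -13035.)
((-14618 - 23424)/(-4603 - 23399) + L)/(-11114 + Q(-58, -183)) = ((-14618 - 23424)/(-4603 - 23399) - 122101097/9367)/(-11114 + 4*(-183)) = (-38042/(-28002) - 122101097/9367)/(-11114 - 732) = (-38042*(-1/28002) - 122101097/9367)/(-11846) = (19021/14001 - 122101097/9367)*(-1/11846) = -1709359289390/131147367*(-1/11846) = 854679644695/776785854741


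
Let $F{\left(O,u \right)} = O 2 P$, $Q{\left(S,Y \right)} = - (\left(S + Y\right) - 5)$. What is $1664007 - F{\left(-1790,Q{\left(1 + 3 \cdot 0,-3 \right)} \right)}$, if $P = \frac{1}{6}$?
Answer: $\frac{4993811}{3} \approx 1.6646 \cdot 10^{6}$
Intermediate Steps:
$P = \frac{1}{6} \approx 0.16667$
$Q{\left(S,Y \right)} = 5 - S - Y$ ($Q{\left(S,Y \right)} = - (-5 + S + Y) = 5 - S - Y$)
$F{\left(O,u \right)} = \frac{O}{3}$ ($F{\left(O,u \right)} = O 2 \cdot \frac{1}{6} = 2 O \frac{1}{6} = \frac{O}{3}$)
$1664007 - F{\left(-1790,Q{\left(1 + 3 \cdot 0,-3 \right)} \right)} = 1664007 - \frac{1}{3} \left(-1790\right) = 1664007 - - \frac{1790}{3} = 1664007 + \frac{1790}{3} = \frac{4993811}{3}$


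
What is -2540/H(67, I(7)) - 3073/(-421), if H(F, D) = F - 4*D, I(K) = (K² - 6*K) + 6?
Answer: -204649/1263 ≈ -162.03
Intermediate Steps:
I(K) = 6 + K² - 6*K
-2540/H(67, I(7)) - 3073/(-421) = -2540/(67 - 4*(6 + 7² - 6*7)) - 3073/(-421) = -2540/(67 - 4*(6 + 49 - 42)) - 3073*(-1/421) = -2540/(67 - 4*13) + 3073/421 = -2540/(67 - 52) + 3073/421 = -2540/15 + 3073/421 = -2540*1/15 + 3073/421 = -508/3 + 3073/421 = -204649/1263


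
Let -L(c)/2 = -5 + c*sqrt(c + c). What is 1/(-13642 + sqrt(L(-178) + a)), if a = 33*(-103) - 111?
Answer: -1/(13642 - sqrt(-3500 + 712*I*sqrt(89))) ≈ -7.3544e-5 - 4.0249e-7*I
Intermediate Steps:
a = -3510 (a = -3399 - 111 = -3510)
L(c) = 10 - 2*sqrt(2)*c**(3/2) (L(c) = -2*(-5 + c*sqrt(c + c)) = -2*(-5 + c*sqrt(2*c)) = -2*(-5 + c*(sqrt(2)*sqrt(c))) = -2*(-5 + sqrt(2)*c**(3/2)) = 10 - 2*sqrt(2)*c**(3/2))
1/(-13642 + sqrt(L(-178) + a)) = 1/(-13642 + sqrt((10 - 2*sqrt(2)*(-178)**(3/2)) - 3510)) = 1/(-13642 + sqrt((10 - 2*sqrt(2)*(-178*I*sqrt(178))) - 3510)) = 1/(-13642 + sqrt((10 + 712*I*sqrt(89)) - 3510)) = 1/(-13642 + sqrt(-3500 + 712*I*sqrt(89)))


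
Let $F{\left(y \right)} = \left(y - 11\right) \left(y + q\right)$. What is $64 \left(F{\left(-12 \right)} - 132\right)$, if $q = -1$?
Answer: $10688$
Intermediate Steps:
$F{\left(y \right)} = \left(-1 + y\right) \left(-11 + y\right)$ ($F{\left(y \right)} = \left(y - 11\right) \left(y - 1\right) = \left(-11 + y\right) \left(-1 + y\right) = \left(-1 + y\right) \left(-11 + y\right)$)
$64 \left(F{\left(-12 \right)} - 132\right) = 64 \left(\left(11 + \left(-12\right)^{2} - -144\right) - 132\right) = 64 \left(\left(11 + 144 + 144\right) - 132\right) = 64 \left(299 - 132\right) = 64 \cdot 167 = 10688$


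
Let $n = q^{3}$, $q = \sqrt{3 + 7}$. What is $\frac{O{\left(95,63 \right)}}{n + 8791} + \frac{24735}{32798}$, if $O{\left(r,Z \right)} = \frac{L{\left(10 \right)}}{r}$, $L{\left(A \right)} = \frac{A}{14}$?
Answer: $\frac{254234795050373}{337108686133254} - \frac{10 \sqrt{10}}{10278330573} \approx 0.75416$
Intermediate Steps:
$L{\left(A \right)} = \frac{A}{14}$ ($L{\left(A \right)} = A \frac{1}{14} = \frac{A}{14}$)
$q = \sqrt{10} \approx 3.1623$
$n = 10 \sqrt{10}$ ($n = \left(\sqrt{10}\right)^{3} = 10 \sqrt{10} \approx 31.623$)
$O{\left(r,Z \right)} = \frac{5}{7 r}$ ($O{\left(r,Z \right)} = \frac{\frac{1}{14} \cdot 10}{r} = \frac{5}{7 r}$)
$\frac{O{\left(95,63 \right)}}{n + 8791} + \frac{24735}{32798} = \frac{\frac{5}{7} \cdot \frac{1}{95}}{10 \sqrt{10} + 8791} + \frac{24735}{32798} = \frac{\frac{5}{7} \cdot \frac{1}{95}}{8791 + 10 \sqrt{10}} + 24735 \cdot \frac{1}{32798} = \frac{1}{133 \left(8791 + 10 \sqrt{10}\right)} + \frac{24735}{32798} = \frac{24735}{32798} + \frac{1}{133 \left(8791 + 10 \sqrt{10}\right)}$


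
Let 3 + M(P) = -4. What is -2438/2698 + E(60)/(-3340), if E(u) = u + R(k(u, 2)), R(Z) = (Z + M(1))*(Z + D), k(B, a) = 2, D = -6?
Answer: -208969/225283 ≈ -0.92758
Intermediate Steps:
M(P) = -7 (M(P) = -3 - 4 = -7)
R(Z) = (-7 + Z)*(-6 + Z) (R(Z) = (Z - 7)*(Z - 6) = (-7 + Z)*(-6 + Z))
E(u) = 20 + u (E(u) = u + (42 + 2² - 13*2) = u + (42 + 4 - 26) = u + 20 = 20 + u)
-2438/2698 + E(60)/(-3340) = -2438/2698 + (20 + 60)/(-3340) = -2438*1/2698 + 80*(-1/3340) = -1219/1349 - 4/167 = -208969/225283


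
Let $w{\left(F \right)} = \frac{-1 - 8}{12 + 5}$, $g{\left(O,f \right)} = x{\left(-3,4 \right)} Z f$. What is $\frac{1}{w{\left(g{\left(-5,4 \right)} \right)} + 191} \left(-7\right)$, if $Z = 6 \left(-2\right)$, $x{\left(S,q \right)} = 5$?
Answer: $- \frac{119}{3238} \approx -0.036751$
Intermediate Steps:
$Z = -12$
$g{\left(O,f \right)} = - 60 f$ ($g{\left(O,f \right)} = 5 \left(-12\right) f = - 60 f$)
$w{\left(F \right)} = - \frac{9}{17}$
$\frac{1}{w{\left(g{\left(-5,4 \right)} \right)} + 191} \left(-7\right) = \frac{1}{- \frac{9}{17} + 191} \left(-7\right) = \frac{1}{\frac{3238}{17}} \left(-7\right) = \frac{17}{3238} \left(-7\right) = - \frac{119}{3238}$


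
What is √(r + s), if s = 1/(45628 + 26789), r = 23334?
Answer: 7*√2497319870007/72417 ≈ 152.75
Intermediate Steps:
s = 1/72417 ≈ 1.3809e-5
√(r + s) = √(23334 + 1/72417) = √(1689778279/72417) = 7*√2497319870007/72417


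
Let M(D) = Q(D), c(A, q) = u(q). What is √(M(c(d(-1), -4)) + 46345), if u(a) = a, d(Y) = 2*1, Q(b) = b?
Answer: 3*√5149 ≈ 215.27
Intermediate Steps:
d(Y) = 2
c(A, q) = q
M(D) = D
√(M(c(d(-1), -4)) + 46345) = √(-4 + 46345) = √46341 = 3*√5149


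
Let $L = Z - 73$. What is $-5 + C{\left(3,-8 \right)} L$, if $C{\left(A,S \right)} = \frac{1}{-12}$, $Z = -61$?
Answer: $\frac{37}{6} \approx 6.1667$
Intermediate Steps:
$C{\left(A,S \right)} = - \frac{1}{12}$
$L = -134$ ($L = -61 - 73 = -134$)
$-5 + C{\left(3,-8 \right)} L = -5 - - \frac{67}{6} = -5 + \frac{67}{6} = \frac{37}{6}$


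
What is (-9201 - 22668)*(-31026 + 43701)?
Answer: -403939575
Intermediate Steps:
(-9201 - 22668)*(-31026 + 43701) = -31869*12675 = -403939575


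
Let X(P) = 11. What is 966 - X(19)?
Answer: 955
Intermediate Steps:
966 - X(19) = 966 - 1*11 = 966 - 11 = 955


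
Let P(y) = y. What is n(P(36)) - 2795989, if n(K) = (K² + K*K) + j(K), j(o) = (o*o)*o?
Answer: -2746741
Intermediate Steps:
j(o) = o³ (j(o) = o²*o = o³)
n(K) = K³ + 2*K² (n(K) = (K² + K*K) + K³ = (K² + K²) + K³ = 2*K² + K³ = K³ + 2*K²)
n(P(36)) - 2795989 = 36²*(2 + 36) - 2795989 = 1296*38 - 2795989 = 49248 - 2795989 = -2746741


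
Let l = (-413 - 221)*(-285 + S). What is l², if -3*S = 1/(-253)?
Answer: 18808223294741776/576081 ≈ 3.2649e+10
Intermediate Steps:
S = 1/759 (S = -⅓/(-253) = -⅓*(-1/253) = 1/759 ≈ 0.0013175)
l = 137143076/759 (l = (-413 - 221)*(-285 + 1/759) = -634*(-216314/759) = 137143076/759 ≈ 1.8069e+5)
l² = (137143076/759)² = 18808223294741776/576081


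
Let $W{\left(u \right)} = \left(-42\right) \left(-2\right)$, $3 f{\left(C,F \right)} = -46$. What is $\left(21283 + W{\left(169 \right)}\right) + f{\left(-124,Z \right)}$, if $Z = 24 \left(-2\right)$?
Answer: $\frac{64055}{3} \approx 21352.0$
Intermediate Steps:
$Z = -48$
$f{\left(C,F \right)} = - \frac{46}{3}$ ($f{\left(C,F \right)} = \frac{1}{3} \left(-46\right) = - \frac{46}{3}$)
$W{\left(u \right)} = 84$
$\left(21283 + W{\left(169 \right)}\right) + f{\left(-124,Z \right)} = \left(21283 + 84\right) - \frac{46}{3} = 21367 - \frac{46}{3} = \frac{64055}{3}$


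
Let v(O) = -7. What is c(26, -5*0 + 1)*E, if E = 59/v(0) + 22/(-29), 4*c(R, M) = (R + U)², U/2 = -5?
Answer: -119360/203 ≈ -587.98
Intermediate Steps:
U = -10 (U = 2*(-5) = -10)
c(R, M) = (-10 + R)²/4 (c(R, M) = (R - 10)²/4 = (-10 + R)²/4)
E = -1865/203 (E = 59/(-7) + 22/(-29) = 59*(-⅐) + 22*(-1/29) = -59/7 - 22/29 = -1865/203 ≈ -9.1872)
c(26, -5*0 + 1)*E = ((-10 + 26)²/4)*(-1865/203) = ((¼)*16²)*(-1865/203) = ((¼)*256)*(-1865/203) = 64*(-1865/203) = -119360/203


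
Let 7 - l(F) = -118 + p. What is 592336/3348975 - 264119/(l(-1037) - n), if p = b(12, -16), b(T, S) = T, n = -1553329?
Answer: 3959076943/578048713550 ≈ 0.0068490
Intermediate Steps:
p = 12
l(F) = 113 (l(F) = 7 - (-118 + 12) = 7 - 1*(-106) = 7 + 106 = 113)
592336/3348975 - 264119/(l(-1037) - n) = 592336/3348975 - 264119/(113 - 1*(-1553329)) = 592336*(1/3348975) - 264119/(113 + 1553329) = 592336/3348975 - 264119/1553442 = 3959076943/578048713550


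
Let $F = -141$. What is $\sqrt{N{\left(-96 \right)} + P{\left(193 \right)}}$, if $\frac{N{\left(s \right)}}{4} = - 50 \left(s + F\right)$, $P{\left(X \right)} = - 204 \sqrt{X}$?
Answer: $2 \sqrt{11850 - 51 \sqrt{193}} \approx 211.11$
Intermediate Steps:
$N{\left(s \right)} = 28200 - 200 s$ ($N{\left(s \right)} = 4 \left(- 50 \left(s - 141\right)\right) = 4 \left(- 50 \left(-141 + s\right)\right) = 4 \left(7050 - 50 s\right) = 28200 - 200 s$)
$\sqrt{N{\left(-96 \right)} + P{\left(193 \right)}} = \sqrt{\left(28200 - -19200\right) - 204 \sqrt{193}} = \sqrt{\left(28200 + 19200\right) - 204 \sqrt{193}} = \sqrt{47400 - 204 \sqrt{193}}$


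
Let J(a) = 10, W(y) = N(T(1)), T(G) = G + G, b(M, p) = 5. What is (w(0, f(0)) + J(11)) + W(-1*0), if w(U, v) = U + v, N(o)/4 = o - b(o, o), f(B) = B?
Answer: -2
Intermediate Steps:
T(G) = 2*G
N(o) = -20 + 4*o (N(o) = 4*(o - 1*5) = 4*(o - 5) = 4*(-5 + o) = -20 + 4*o)
W(y) = -12 (W(y) = -20 + 4*(2*1) = -20 + 4*2 = -20 + 8 = -12)
(w(0, f(0)) + J(11)) + W(-1*0) = ((0 + 0) + 10) - 12 = (0 + 10) - 12 = 10 - 12 = -2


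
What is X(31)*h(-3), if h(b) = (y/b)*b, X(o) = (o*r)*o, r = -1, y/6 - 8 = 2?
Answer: -57660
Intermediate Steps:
y = 60 (y = 48 + 6*2 = 48 + 12 = 60)
X(o) = -o**2 (X(o) = (o*(-1))*o = (-o)*o = -o**2)
h(b) = 60 (h(b) = (60/b)*b = 60)
X(31)*h(-3) = -1*31**2*60 = -1*961*60 = -961*60 = -57660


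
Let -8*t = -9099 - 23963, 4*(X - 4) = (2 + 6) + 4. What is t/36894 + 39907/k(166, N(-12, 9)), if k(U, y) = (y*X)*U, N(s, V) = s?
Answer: -1403474/510367 ≈ -2.7499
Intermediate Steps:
X = 7 (X = 4 + ((2 + 6) + 4)/4 = 4 + (8 + 4)/4 = 4 + (¼)*12 = 4 + 3 = 7)
k(U, y) = 7*U*y (k(U, y) = (y*7)*U = (7*y)*U = 7*U*y)
t = 16531/4 (t = -(-9099 - 23963)/8 = -⅛*(-33062) = 16531/4 ≈ 4132.8)
t/36894 + 39907/k(166, N(-12, 9)) = (16531/4)/36894 + 39907/((7*166*(-12))) = (16531/4)*(1/36894) + 39907/(-13944) = 16531/147576 + 39907*(-1/13944) = 16531/147576 - 5701/1992 = -1403474/510367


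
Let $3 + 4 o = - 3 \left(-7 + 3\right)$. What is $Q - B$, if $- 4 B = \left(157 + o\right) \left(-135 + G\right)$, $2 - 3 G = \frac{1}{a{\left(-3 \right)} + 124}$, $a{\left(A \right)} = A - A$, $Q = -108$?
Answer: $- \frac{32475617}{5952} \approx -5456.3$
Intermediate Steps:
$a{\left(A \right)} = 0$
$G = \frac{247}{372}$ ($G = \frac{2}{3} - \frac{1}{3 \left(0 + 124\right)} = \frac{2}{3} - \frac{1}{3 \cdot 124} = \frac{2}{3} - \frac{1}{372} = \frac{247}{372} \approx 0.66398$)
$o = \frac{9}{4}$ ($o = - \frac{3}{4} + \frac{\left(-3\right) \left(-7 + 3\right)}{4} = - \frac{3}{4} + \frac{\left(-3\right) \left(-4\right)}{4} = - \frac{3}{4} + \frac{1}{4} \cdot 12 = - \frac{3}{4} + 3 = \frac{9}{4} \approx 2.25$)
$B = \frac{31832801}{5952}$ ($B = - \frac{\left(157 + \frac{9}{4}\right) \left(-135 + \frac{247}{372}\right)}{4} = - \frac{\frac{637}{4} \left(- \frac{49973}{372}\right)}{4} = \left(- \frac{1}{4}\right) \left(- \frac{31832801}{1488}\right) = \frac{31832801}{5952} \approx 5348.3$)
$Q - B = -108 - \frac{31832801}{5952} = - \frac{32475617}{5952}$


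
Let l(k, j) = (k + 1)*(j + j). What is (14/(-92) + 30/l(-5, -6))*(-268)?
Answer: -5829/46 ≈ -126.72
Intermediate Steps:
l(k, j) = 2*j*(1 + k) (l(k, j) = (1 + k)*(2*j) = 2*j*(1 + k))
(14/(-92) + 30/l(-5, -6))*(-268) = (14/(-92) + 30/((2*(-6)*(1 - 5))))*(-268) = (14*(-1/92) + 30/((2*(-6)*(-4))))*(-268) = (-7/46 + 30/48)*(-268) = (-7/46 + 30*(1/48))*(-268) = (-7/46 + 5/8)*(-268) = (87/184)*(-268) = -5829/46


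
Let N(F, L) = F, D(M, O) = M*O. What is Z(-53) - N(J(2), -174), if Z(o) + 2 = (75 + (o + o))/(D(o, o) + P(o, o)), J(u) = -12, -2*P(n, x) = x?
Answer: 56648/5671 ≈ 9.9891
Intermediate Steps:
P(n, x) = -x/2
Z(o) = -2 + (75 + 2*o)/(o² - o/2) (Z(o) = -2 + (75 + (o + o))/(o*o - o/2) = -2 + (75 + 2*o)/(o² - o/2))
Z(-53) - N(J(2), -174) = 2*(-75 - 3*(-53) + 2*(-53)²)/(-53*(1 - 2*(-53))) - 1*(-12) = 2*(-1/53)*(-75 + 159 + 2*2809)/(1 + 106) + 12 = 2*(-1/53)*(-75 + 159 + 5618)/107 + 12 = 2*(-1/53)*(1/107)*5702 + 12 = -11404/5671 + 12 = 56648/5671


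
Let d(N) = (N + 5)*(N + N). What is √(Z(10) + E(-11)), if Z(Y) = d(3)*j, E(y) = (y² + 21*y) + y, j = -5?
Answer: 19*I ≈ 19.0*I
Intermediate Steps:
d(N) = 2*N*(5 + N) (d(N) = (5 + N)*(2*N) = 2*N*(5 + N))
E(y) = y² + 22*y
Z(Y) = -240 (Z(Y) = (2*3*(5 + 3))*(-5) = (2*3*8)*(-5) = 48*(-5) = -240)
√(Z(10) + E(-11)) = √(-240 - 11*(22 - 11)) = √(-240 - 11*11) = √(-240 - 121) = √(-361) = 19*I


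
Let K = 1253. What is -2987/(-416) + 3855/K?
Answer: 5346391/521248 ≈ 10.257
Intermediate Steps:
-2987/(-416) + 3855/K = -2987/(-416) + 3855/1253 = -2987*(-1/416) + 3855*(1/1253) = 2987/416 + 3855/1253 = 5346391/521248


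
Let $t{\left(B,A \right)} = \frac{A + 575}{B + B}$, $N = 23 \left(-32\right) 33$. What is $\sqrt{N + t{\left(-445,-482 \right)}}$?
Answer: $\frac{i \sqrt{19238607570}}{890} \approx 155.85 i$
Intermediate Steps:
$N = -24288$ ($N = \left(-736\right) 33 = -24288$)
$t{\left(B,A \right)} = \frac{575 + A}{2 B}$
$\sqrt{N + t{\left(-445,-482 \right)}} = \sqrt{-24288 + \frac{575 - 482}{2 \left(-445\right)}} = \sqrt{-24288 + \frac{1}{2} \left(- \frac{1}{445}\right) 93} = \sqrt{-24288 - \frac{93}{890}} = \sqrt{- \frac{21616413}{890}} = \frac{i \sqrt{19238607570}}{890}$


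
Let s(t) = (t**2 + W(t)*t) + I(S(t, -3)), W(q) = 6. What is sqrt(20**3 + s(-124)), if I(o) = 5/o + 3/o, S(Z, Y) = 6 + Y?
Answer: 8*sqrt(3183)/3 ≈ 150.45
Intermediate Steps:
I(o) = 8/o
s(t) = 8/3 + t**2 + 6*t (s(t) = (t**2 + 6*t) + 8/(6 - 3) = (t**2 + 6*t) + 8/3 = 8/3 + t**2 + 6*t)
sqrt(20**3 + s(-124)) = sqrt(20**3 + (8/3 + (-124)**2 + 6*(-124))) = sqrt(8000 + (8/3 + 15376 - 744)) = sqrt(8000 + 43904/3) = sqrt(67904/3) = 8*sqrt(3183)/3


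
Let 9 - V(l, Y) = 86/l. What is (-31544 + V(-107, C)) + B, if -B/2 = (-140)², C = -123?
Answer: -7568559/107 ≈ -70734.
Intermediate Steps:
V(l, Y) = 9 - 86/l
B = -39200 (B = -2*(-140)² = -2*19600 = -39200)
(-31544 + V(-107, C)) + B = (-31544 + (9 - 86/(-107))) - 39200 = (-31544 + (9 - 86*(-1/107))) - 39200 = (-31544 + (9 + 86/107)) - 39200 = (-31544 + 1049/107) - 39200 = -3374159/107 - 39200 = -7568559/107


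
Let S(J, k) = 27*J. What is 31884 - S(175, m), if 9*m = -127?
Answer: 27159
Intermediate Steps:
m = -127/9 (m = (1/9)*(-127) = -127/9 ≈ -14.111)
31884 - S(175, m) = 31884 - 27*175 = 31884 - 1*4725 = 31884 - 4725 = 27159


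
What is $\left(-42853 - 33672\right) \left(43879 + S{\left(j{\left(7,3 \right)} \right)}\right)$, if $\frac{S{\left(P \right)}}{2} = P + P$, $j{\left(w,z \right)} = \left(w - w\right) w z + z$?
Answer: $-3358758775$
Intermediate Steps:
$j{\left(w,z \right)} = z$ ($j{\left(w,z \right)} = 0 w z + z = 0 z + z = 0 + z = z$)
$S{\left(P \right)} = 4 P$ ($S{\left(P \right)} = 2 \left(P + P\right) = 2 \cdot 2 P = 4 P$)
$\left(-42853 - 33672\right) \left(43879 + S{\left(j{\left(7,3 \right)} \right)}\right) = \left(-42853 - 33672\right) \left(43879 + 4 \cdot 3\right) = - 76525 \left(43879 + 12\right) = \left(-76525\right) 43891 = -3358758775$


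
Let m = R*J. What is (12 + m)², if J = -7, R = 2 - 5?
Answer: 1089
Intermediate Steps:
R = -3
m = 21 (m = -3*(-7) = 21)
(12 + m)² = (12 + 21)² = 33² = 1089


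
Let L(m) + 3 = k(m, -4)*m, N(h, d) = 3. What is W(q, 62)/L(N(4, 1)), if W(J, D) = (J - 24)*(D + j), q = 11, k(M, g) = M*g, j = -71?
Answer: -3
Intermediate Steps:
W(J, D) = (-71 + D)*(-24 + J) (W(J, D) = (J - 24)*(D - 71) = (-24 + J)*(-71 + D) = (-71 + D)*(-24 + J))
L(m) = -3 - 4*m² (L(m) = -3 + (m*(-4))*m = -3 + (-4*m)*m = -3 - 4*m²)
W(q, 62)/L(N(4, 1)) = (1704 - 71*11 - 24*62 + 62*11)/(-3 - 4*3²) = (1704 - 781 - 1488 + 682)/(-3 - 4*9) = 117/(-3 - 36) = 117/(-39) = 117*(-1/39) = -3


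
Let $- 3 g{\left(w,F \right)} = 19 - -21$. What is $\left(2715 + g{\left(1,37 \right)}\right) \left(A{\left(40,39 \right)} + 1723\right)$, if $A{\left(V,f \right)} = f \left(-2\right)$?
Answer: $\frac{13332725}{3} \approx 4.4442 \cdot 10^{6}$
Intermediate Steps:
$A{\left(V,f \right)} = - 2 f$
$g{\left(w,F \right)} = - \frac{40}{3}$ ($g{\left(w,F \right)} = - \frac{19 - -21}{3} = - \frac{19 + 21}{3} = \left(- \frac{1}{3}\right) 40 = - \frac{40}{3}$)
$\left(2715 + g{\left(1,37 \right)}\right) \left(A{\left(40,39 \right)} + 1723\right) = \left(2715 - \frac{40}{3}\right) \left(\left(-2\right) 39 + 1723\right) = \frac{8105 \left(-78 + 1723\right)}{3} = \frac{8105}{3} \cdot 1645 = \frac{13332725}{3}$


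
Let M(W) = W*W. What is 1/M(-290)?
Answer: 1/84100 ≈ 1.1891e-5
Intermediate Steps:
M(W) = W**2
1/M(-290) = 1/((-290)**2) = 1/84100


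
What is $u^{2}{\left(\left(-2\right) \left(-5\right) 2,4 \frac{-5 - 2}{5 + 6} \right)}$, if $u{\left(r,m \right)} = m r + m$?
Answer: $\frac{345744}{121} \approx 2857.4$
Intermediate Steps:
$u{\left(r,m \right)} = m + m r$
$u^{2}{\left(\left(-2\right) \left(-5\right) 2,4 \frac{-5 - 2}{5 + 6} \right)} = \left(4 \frac{-5 - 2}{5 + 6} \left(1 + \left(-2\right) \left(-5\right) 2\right)\right)^{2} = \left(4 \left(- \frac{7}{11}\right) \left(1 + 10 \cdot 2\right)\right)^{2} = \left(4 \left(\left(-7\right) \frac{1}{11}\right) \left(1 + 20\right)\right)^{2} = \left(4 \left(- \frac{7}{11}\right) 21\right)^{2} = \left(\left(- \frac{28}{11}\right) 21\right)^{2} = \left(- \frac{588}{11}\right)^{2} = \frac{345744}{121}$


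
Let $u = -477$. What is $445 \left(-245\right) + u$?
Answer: $-109502$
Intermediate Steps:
$445 \left(-245\right) + u = 445 \left(-245\right) - 477 = -109025 - 477 = -109502$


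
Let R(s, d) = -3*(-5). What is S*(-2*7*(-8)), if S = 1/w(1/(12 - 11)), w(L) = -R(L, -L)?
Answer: -112/15 ≈ -7.4667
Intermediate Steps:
R(s, d) = 15
w(L) = -15 (w(L) = -1*15 = -15)
S = -1/15 (S = 1/(-15) = -1/15 ≈ -0.066667)
S*(-2*7*(-8)) = -(-2*7)*(-8)/15 = -(-14)*(-8)/15 = -1/15*112 = -112/15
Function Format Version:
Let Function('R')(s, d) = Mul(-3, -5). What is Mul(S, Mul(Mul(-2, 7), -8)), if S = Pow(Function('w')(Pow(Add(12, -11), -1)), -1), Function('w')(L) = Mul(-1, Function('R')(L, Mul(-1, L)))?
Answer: Rational(-112, 15) ≈ -7.4667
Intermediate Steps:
Function('R')(s, d) = 15
Function('w')(L) = -15 (Function('w')(L) = Mul(-1, 15) = -15)
S = Rational(-1, 15) (S = Pow(-15, -1) = Rational(-1, 15) ≈ -0.066667)
Mul(S, Mul(Mul(-2, 7), -8)) = Mul(Rational(-1, 15), Mul(Mul(-2, 7), -8)) = Mul(Rational(-1, 15), Mul(-14, -8)) = Mul(Rational(-1, 15), 112) = Rational(-112, 15)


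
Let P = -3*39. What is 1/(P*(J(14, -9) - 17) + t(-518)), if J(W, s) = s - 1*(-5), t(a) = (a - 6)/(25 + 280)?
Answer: 305/748861 ≈ 0.00040729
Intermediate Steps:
t(a) = -6/305 + a/305 (t(a) = (-6 + a)/305 = (-6 + a)*(1/305) = -6/305 + a/305)
P = -117
J(W, s) = 5 + s (J(W, s) = s + 5 = 5 + s)
1/(P*(J(14, -9) - 17) + t(-518)) = 1/(-117*((5 - 9) - 17) + (-6/305 + (1/305)*(-518))) = 1/(-117*(-4 - 17) + (-6/305 - 518/305)) = 1/(-117*(-21) - 524/305) = 1/(2457 - 524/305) = 1/(748861/305) = 305/748861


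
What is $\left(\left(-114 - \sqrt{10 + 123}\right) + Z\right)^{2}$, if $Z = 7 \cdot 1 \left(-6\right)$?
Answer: $\left(156 + \sqrt{133}\right)^{2} \approx 28067.0$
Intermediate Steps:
$Z = -42$ ($Z = 7 \left(-6\right) = -42$)
$\left(\left(-114 - \sqrt{10 + 123}\right) + Z\right)^{2} = \left(\left(-114 - \sqrt{10 + 123}\right) - 42\right)^{2} = \left(\left(-114 - \sqrt{133}\right) - 42\right)^{2} = \left(-156 - \sqrt{133}\right)^{2}$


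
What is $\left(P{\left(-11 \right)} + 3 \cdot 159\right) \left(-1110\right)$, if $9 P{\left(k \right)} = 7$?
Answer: $- \frac{1591000}{3} \approx -5.3033 \cdot 10^{5}$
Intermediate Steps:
$P{\left(k \right)} = \frac{7}{9}$ ($P{\left(k \right)} = \frac{1}{9} \cdot 7 = \frac{7}{9}$)
$\left(P{\left(-11 \right)} + 3 \cdot 159\right) \left(-1110\right) = \left(\frac{7}{9} + 3 \cdot 159\right) \left(-1110\right) = \left(\frac{7}{9} + 477\right) \left(-1110\right) = \frac{4300}{9} \left(-1110\right) = - \frac{1591000}{3}$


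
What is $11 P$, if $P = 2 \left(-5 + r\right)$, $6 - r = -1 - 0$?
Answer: $44$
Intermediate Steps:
$r = 7$ ($r = 6 - \left(-1 - 0\right) = 6 - \left(-1 + 0\right) = 6 - -1 = 6 + 1 = 7$)
$P = 4$ ($P = 2 \left(-5 + 7\right) = 2 \cdot 2 = 4$)
$11 P = 11 \cdot 4 = 44$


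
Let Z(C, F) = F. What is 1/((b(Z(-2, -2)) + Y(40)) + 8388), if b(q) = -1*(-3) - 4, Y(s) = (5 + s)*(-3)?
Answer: 1/8252 ≈ 0.00012118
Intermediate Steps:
Y(s) = -15 - 3*s
b(q) = -1 (b(q) = 3 - 4 = -1)
1/((b(Z(-2, -2)) + Y(40)) + 8388) = 1/((-1 + (-15 - 3*40)) + 8388) = 1/((-1 + (-15 - 120)) + 8388) = 1/((-1 - 135) + 8388) = 1/(-136 + 8388) = 1/8252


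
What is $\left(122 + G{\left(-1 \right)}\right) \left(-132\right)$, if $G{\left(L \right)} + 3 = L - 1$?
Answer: $-15444$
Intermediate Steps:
$G{\left(L \right)} = -4 + L$ ($G{\left(L \right)} = -3 + \left(L - 1\right) = -3 + \left(-1 + L\right) = -4 + L$)
$\left(122 + G{\left(-1 \right)}\right) \left(-132\right) = \left(122 - 5\right) \left(-132\right) = 117 \left(-132\right) = -15444$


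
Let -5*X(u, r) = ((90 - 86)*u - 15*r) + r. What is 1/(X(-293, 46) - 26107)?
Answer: -5/128719 ≈ -3.8844e-5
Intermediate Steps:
X(u, r) = -4*u/5 + 14*r/5 (X(u, r) = -(((90 - 86)*u - 15*r) + r)/5 = -((4*u - 15*r) + r)/5 = -((-15*r + 4*u) + r)/5 = -(-14*r + 4*u)/5 = -4*u/5 + 14*r/5)
1/(X(-293, 46) - 26107) = 1/((-⅘*(-293) + (14/5)*46) - 26107) = 1/((1172/5 + 644/5) - 26107) = 1/(1816/5 - 26107) = 1/(-128719/5) = -5/128719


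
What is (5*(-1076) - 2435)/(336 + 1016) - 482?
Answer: -659479/1352 ≈ -487.78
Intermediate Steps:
(5*(-1076) - 2435)/(336 + 1016) - 482 = (-5380 - 2435)/1352 - 482 = -7815*1/1352 - 482 = -7815/1352 - 482 = -659479/1352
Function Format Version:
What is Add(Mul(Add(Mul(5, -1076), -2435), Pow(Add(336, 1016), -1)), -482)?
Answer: Rational(-659479, 1352) ≈ -487.78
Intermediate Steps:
Add(Mul(Add(Mul(5, -1076), -2435), Pow(Add(336, 1016), -1)), -482) = Add(Mul(Add(-5380, -2435), Pow(1352, -1)), -482) = Add(Mul(-7815, Rational(1, 1352)), -482) = Add(Rational(-7815, 1352), -482) = Rational(-659479, 1352)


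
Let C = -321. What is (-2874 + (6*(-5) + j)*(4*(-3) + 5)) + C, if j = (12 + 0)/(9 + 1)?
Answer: -14967/5 ≈ -2993.4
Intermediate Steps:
j = 6/5 (j = 12/10 = 12*(1/10) = 6/5 ≈ 1.2000)
(-2874 + (6*(-5) + j)*(4*(-3) + 5)) + C = (-2874 + (6*(-5) + 6/5)*(4*(-3) + 5)) - 321 = (-2874 + (-30 + 6/5)*(-12 + 5)) - 321 = (-2874 - 144/5*(-7)) - 321 = (-2874 + 1008/5) - 321 = -13362/5 - 321 = -14967/5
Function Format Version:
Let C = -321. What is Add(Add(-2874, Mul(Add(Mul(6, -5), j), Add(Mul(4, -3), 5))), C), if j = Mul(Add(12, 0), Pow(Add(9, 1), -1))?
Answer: Rational(-14967, 5) ≈ -2993.4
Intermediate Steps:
j = Rational(6, 5) (j = Mul(12, Pow(10, -1)) = Mul(12, Rational(1, 10)) = Rational(6, 5) ≈ 1.2000)
Add(Add(-2874, Mul(Add(Mul(6, -5), j), Add(Mul(4, -3), 5))), C) = Add(Add(-2874, Mul(Add(Mul(6, -5), Rational(6, 5)), Add(Mul(4, -3), 5))), -321) = Add(Add(-2874, Mul(Add(-30, Rational(6, 5)), Add(-12, 5))), -321) = Add(Add(-2874, Mul(Rational(-144, 5), -7)), -321) = Add(Add(-2874, Rational(1008, 5)), -321) = Add(Rational(-13362, 5), -321) = Rational(-14967, 5)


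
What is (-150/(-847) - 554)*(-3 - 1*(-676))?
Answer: -315696224/847 ≈ -3.7272e+5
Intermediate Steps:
(-150/(-847) - 554)*(-3 - 1*(-676)) = (-150*(-1/847) - 554)*(-3 + 676) = (150/847 - 554)*673 = -469088/847*673 = -315696224/847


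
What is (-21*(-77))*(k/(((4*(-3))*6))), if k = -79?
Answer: 42581/24 ≈ 1774.2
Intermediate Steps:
(-21*(-77))*(k/(((4*(-3))*6))) = (-21*(-77))*(-79/((4*(-3))*6)) = 1617*(-79/((-12*6))) = 1617*(-79/(-72)) = 1617*(-79*(-1/72)) = 1617*(79/72) = 42581/24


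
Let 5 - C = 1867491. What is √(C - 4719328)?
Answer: I*√6586814 ≈ 2566.5*I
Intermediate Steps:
C = -1867486 (C = 5 - 1*1867491 = 5 - 1867491 = -1867486)
√(C - 4719328) = √(-1867486 - 4719328) = √(-6586814) = I*√6586814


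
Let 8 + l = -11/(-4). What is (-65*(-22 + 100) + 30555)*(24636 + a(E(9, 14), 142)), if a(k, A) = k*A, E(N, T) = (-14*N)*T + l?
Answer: -11549674575/2 ≈ -5.7748e+9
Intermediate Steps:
l = -21/4 (l = -8 - 11/(-4) = -8 - 11*(-¼) = -8 + 11/4 = -21/4 ≈ -5.2500)
E(N, T) = -21/4 - 14*N*T (E(N, T) = (-14*N)*T - 21/4 = -14*N*T - 21/4 = -21/4 - 14*N*T)
a(k, A) = A*k
(-65*(-22 + 100) + 30555)*(24636 + a(E(9, 14), 142)) = (-65*(-22 + 100) + 30555)*(24636 + 142*(-21/4 - 14*9*14)) = (-65*78 + 30555)*(24636 + 142*(-21/4 - 1764)) = (-5070 + 30555)*(24636 + 142*(-7077/4)) = 25485*(24636 - 502467/2) = 25485*(-453195/2) = -11549674575/2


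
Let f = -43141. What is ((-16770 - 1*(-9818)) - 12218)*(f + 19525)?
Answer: 452718720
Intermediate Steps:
((-16770 - 1*(-9818)) - 12218)*(f + 19525) = ((-16770 - 1*(-9818)) - 12218)*(-43141 + 19525) = ((-16770 + 9818) - 12218)*(-23616) = (-6952 - 12218)*(-23616) = -19170*(-23616) = 452718720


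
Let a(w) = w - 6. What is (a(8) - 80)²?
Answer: 6084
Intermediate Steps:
a(w) = -6 + w
(a(8) - 80)² = ((-6 + 8) - 80)² = (2 - 80)² = (-78)² = 6084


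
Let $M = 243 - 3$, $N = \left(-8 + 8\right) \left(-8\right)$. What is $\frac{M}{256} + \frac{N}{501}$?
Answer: $\frac{15}{16} \approx 0.9375$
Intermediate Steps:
$N = 0$ ($N = 0 \left(-8\right) = 0$)
$M = 240$
$\frac{M}{256} + \frac{N}{501} = \frac{240}{256} + \frac{0}{501} = 240 \cdot \frac{1}{256} + 0 \cdot \frac{1}{501} = \frac{15}{16} + 0 = \frac{15}{16}$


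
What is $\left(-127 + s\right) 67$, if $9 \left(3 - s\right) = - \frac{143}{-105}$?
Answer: $- \frac{7860641}{945} \approx -8318.1$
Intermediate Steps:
$s = \frac{2692}{945}$ ($s = 3 - \frac{\left(-143\right) \frac{1}{-105}}{9} = 3 - \frac{\left(-143\right) \left(- \frac{1}{105}\right)}{9} = 3 - \frac{143}{945} = \frac{2692}{945} \approx 2.8487$)
$\left(-127 + s\right) 67 = \left(-127 + \frac{2692}{945}\right) 67 = \left(- \frac{117323}{945}\right) 67 = - \frac{7860641}{945}$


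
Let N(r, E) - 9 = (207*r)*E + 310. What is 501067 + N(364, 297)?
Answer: 22879742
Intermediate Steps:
N(r, E) = 319 + 207*E*r (N(r, E) = 9 + ((207*r)*E + 310) = 9 + (207*E*r + 310) = 9 + (310 + 207*E*r) = 319 + 207*E*r)
501067 + N(364, 297) = 501067 + (319 + 207*297*364) = 501067 + (319 + 22378356) = 501067 + 22378675 = 22879742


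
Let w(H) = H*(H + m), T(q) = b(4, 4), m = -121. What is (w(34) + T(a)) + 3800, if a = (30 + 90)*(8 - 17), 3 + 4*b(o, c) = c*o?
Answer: 3381/4 ≈ 845.25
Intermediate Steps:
b(o, c) = -3/4 + c*o/4 (b(o, c) = -3/4 + (c*o)/4 = -3/4 + c*o/4)
a = -1080 (a = 120*(-9) = -1080)
T(q) = 13/4 (T(q) = -3/4 + (1/4)*4*4 = -3/4 + 4 = 13/4)
w(H) = H*(-121 + H) (w(H) = H*(H - 121) = H*(-121 + H))
(w(34) + T(a)) + 3800 = (34*(-121 + 34) + 13/4) + 3800 = (34*(-87) + 13/4) + 3800 = (-2958 + 13/4) + 3800 = -11819/4 + 3800 = 3381/4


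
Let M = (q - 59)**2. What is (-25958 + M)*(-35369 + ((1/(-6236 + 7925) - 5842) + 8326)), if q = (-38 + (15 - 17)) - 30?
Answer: 517491932188/1689 ≈ 3.0639e+8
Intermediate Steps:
q = -70 (q = (-38 - 2) - 30 = -40 - 30 = -70)
M = 16641 (M = (-70 - 59)**2 = (-129)**2 = 16641)
(-25958 + M)*(-35369 + ((1/(-6236 + 7925) - 5842) + 8326)) = (-25958 + 16641)*(-35369 + ((1/(-6236 + 7925) - 5842) + 8326)) = -9317*(-35369 + ((1/1689 - 5842) + 8326)) = -9317*(-35369 + (-9867137/1689 + 8326)) = -9317*(-35369 + 4195477/1689) = -9317*(-55542764/1689) = 517491932188/1689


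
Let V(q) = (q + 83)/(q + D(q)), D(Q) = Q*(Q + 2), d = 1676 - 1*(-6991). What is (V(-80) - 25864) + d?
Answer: -105933517/6160 ≈ -17197.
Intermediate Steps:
d = 8667 (d = 1676 + 6991 = 8667)
D(Q) = Q*(2 + Q)
V(q) = (83 + q)/(q + q*(2 + q)) (V(q) = (q + 83)/(q + q*(2 + q)) = (83 + q)/(q + q*(2 + q)))
(V(-80) - 25864) + d = ((83 - 80)/((-80)*(3 - 80)) - 25864) + 8667 = (-1/80*3/(-77) - 25864) + 8667 = (-1/80*(-1/77)*3 - 25864) + 8667 = (3/6160 - 25864) + 8667 = -159322237/6160 + 8667 = -105933517/6160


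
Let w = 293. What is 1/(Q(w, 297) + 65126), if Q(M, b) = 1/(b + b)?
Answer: 594/38684845 ≈ 1.5355e-5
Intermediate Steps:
Q(M, b) = 1/(2*b)
1/(Q(w, 297) + 65126) = 1/((½)/297 + 65126) = 1/((½)*(1/297) + 65126) = 1/(1/594 + 65126) = 1/(38684845/594) = 594/38684845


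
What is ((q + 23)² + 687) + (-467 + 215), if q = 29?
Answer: 3139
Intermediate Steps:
((q + 23)² + 687) + (-467 + 215) = ((29 + 23)² + 687) + (-467 + 215) = (52² + 687) - 252 = (2704 + 687) - 252 = 3391 - 252 = 3139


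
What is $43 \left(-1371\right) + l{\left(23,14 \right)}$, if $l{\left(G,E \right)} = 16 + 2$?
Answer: $-58935$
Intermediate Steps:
$l{\left(G,E \right)} = 18$
$43 \left(-1371\right) + l{\left(23,14 \right)} = 43 \left(-1371\right) + 18 = -58953 + 18 = -58935$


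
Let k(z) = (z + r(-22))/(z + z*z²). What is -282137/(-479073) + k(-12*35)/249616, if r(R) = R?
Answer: 124232008431623593/210947876290411680 ≈ 0.58892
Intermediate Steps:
k(z) = (-22 + z)/(z + z³) (k(z) = (z - 22)/(z + z*z²) = (-22 + z)/(z + z³))
-282137/(-479073) + k(-12*35)/249616 = -282137/(-479073) + ((-22 - 12*35)/(-12*35 + (-12*35)³))/249616 = -282137*(-1/479073) + ((-22 - 420)/(-420 + (-420)³))*(1/249616) = 282137/479073 + (-442/(-420 - 74088000))*(1/249616) = 282137/479073 + (-442/(-74088420))*(1/249616) = 282137/479073 - 1/74088420*(-442)*(1/249616) = 282137/479073 + (221/37044210)*(1/249616) = 282137/479073 + 221/9246827523360 = 124232008431623593/210947876290411680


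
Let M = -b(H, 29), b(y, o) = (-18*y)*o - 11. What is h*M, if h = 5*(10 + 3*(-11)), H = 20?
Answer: -1201865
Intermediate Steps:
b(y, o) = -11 - 18*o*y (b(y, o) = -18*o*y - 11 = -11 - 18*o*y)
h = -115 (h = 5*(10 - 33) = 5*(-23) = -115)
M = 10451 (M = -(-11 - 18*29*20) = -(-11 - 10440) = -1*(-10451) = 10451)
h*M = -115*10451 = -1201865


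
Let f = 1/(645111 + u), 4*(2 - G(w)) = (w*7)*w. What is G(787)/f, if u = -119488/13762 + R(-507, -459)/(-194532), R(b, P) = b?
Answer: -95996038201891951175/137289712 ≈ -6.9922e+11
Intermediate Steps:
G(w) = 2 - 7*w²/4 (G(w) = 2 - w*7*w/4 = 2 - 7*w*w/4 = 2 - 7*w²/4)
u = -297913619/34322428 (u = -119488/13762 - 507/(-194532) = -119488*1/13762 - 507*(-1/194532) = -59744/6881 + 13/4988 = -297913619/34322428 ≈ -8.6799)
f = 34322428/22141477935889 (f = 1/(645111 - 297913619/34322428) = 1/(22141477935889/34322428) = 34322428/22141477935889 ≈ 1.5501e-6)
G(787)/f = (2 - 7/4*787²)/(34322428/22141477935889) = (2 - 7/4*619369)*(22141477935889/34322428) = (2 - 4335583/4)*(22141477935889/34322428) = -4335575/4*22141477935889/34322428 = -95996038201891951175/137289712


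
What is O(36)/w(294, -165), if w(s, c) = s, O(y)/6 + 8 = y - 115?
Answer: -87/49 ≈ -1.7755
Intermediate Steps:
O(y) = -738 + 6*y (O(y) = -48 + 6*(y - 115) = -48 + 6*(-115 + y) = -48 + (-690 + 6*y) = -738 + 6*y)
O(36)/w(294, -165) = (-738 + 6*36)/294 = (-738 + 216)*(1/294) = -522*1/294 = -87/49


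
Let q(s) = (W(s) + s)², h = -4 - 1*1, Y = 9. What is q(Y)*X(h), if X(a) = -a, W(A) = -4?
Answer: 125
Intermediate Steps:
h = -5 (h = -4 - 1 = -5)
q(s) = (-4 + s)²
q(Y)*X(h) = (-4 + 9)²*(-1*(-5)) = 5²*5 = 25*5 = 125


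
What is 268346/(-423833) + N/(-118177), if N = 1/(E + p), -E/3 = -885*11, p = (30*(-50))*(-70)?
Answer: -4255952609526443/6721967766144405 ≈ -0.63314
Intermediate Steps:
p = 105000 (p = -1500*(-70) = 105000)
E = 29205 (E = -(-2655)*11 = -3*(-9735) = 29205)
N = 1/134205 (N = 1/(29205 + 105000) = 1/134205 ≈ 7.4513e-6)
268346/(-423833) + N/(-118177) = 268346/(-423833) + (1/134205)/(-118177) = 268346*(-1/423833) + (1/134205)*(-1/118177) = -268346/423833 - 1/15859944285 = -4255952609526443/6721967766144405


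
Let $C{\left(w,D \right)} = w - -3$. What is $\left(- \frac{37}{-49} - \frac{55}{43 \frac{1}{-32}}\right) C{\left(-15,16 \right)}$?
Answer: $- \frac{1053972}{2107} \approx -500.22$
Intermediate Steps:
$C{\left(w,D \right)} = 3 + w$ ($C{\left(w,D \right)} = w + 3 = 3 + w$)
$\left(- \frac{37}{-49} - \frac{55}{43 \frac{1}{-32}}\right) C{\left(-15,16 \right)} = \left(- \frac{37}{-49} - \frac{55}{43 \frac{1}{-32}}\right) \left(3 - 15\right) = \left(\left(-37\right) \left(- \frac{1}{49}\right) - \frac{55}{43 \left(- \frac{1}{32}\right)}\right) \left(-12\right) = \left(\frac{37}{49} - \frac{55}{- \frac{43}{32}}\right) \left(-12\right) = \left(\frac{37}{49} - - \frac{1760}{43}\right) \left(-12\right) = \left(\frac{37}{49} + \frac{1760}{43}\right) \left(-12\right) = \frac{87831}{2107} \left(-12\right) = - \frac{1053972}{2107}$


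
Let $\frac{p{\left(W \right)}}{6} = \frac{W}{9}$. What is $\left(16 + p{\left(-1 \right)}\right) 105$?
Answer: $1610$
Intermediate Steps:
$p{\left(W \right)} = \frac{2 W}{3}$ ($p{\left(W \right)} = 6 \frac{W}{9} = \frac{2 W}{3}$)
$\left(16 + p{\left(-1 \right)}\right) 105 = \left(16 + \frac{2}{3} \left(-1\right)\right) 105 = \left(16 - \frac{2}{3}\right) 105 = \frac{46}{3} \cdot 105 = 1610$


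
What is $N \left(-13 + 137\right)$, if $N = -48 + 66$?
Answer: $2232$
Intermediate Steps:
$N = 18$
$N \left(-13 + 137\right) = 18 \left(-13 + 137\right) = 18 \cdot 124 = 2232$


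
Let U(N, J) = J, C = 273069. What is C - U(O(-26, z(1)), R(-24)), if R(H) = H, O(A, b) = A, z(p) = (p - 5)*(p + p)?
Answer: 273093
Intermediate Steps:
z(p) = 2*p*(-5 + p) (z(p) = (-5 + p)*(2*p) = 2*p*(-5 + p))
C - U(O(-26, z(1)), R(-24)) = 273069 - 1*(-24) = 273069 + 24 = 273093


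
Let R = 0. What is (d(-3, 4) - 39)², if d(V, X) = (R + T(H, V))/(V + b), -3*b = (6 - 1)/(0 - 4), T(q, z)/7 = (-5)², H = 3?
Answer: 10949481/961 ≈ 11394.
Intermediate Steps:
T(q, z) = 175 (T(q, z) = 7*(-5)² = 7*25 = 175)
b = 5/12 (b = -(6 - 1)/(3*(0 - 4)) = -5/(3*(-4)) = -5*(-1)/(3*4) = -⅓*(-5/4) = 5/12 ≈ 0.41667)
d(V, X) = 175/(5/12 + V) (d(V, X) = (0 + 175)/(V + 5/12) = 175/(5/12 + V))
(d(-3, 4) - 39)² = (2100/(5 + 12*(-3)) - 39)² = (2100/(5 - 36) - 39)² = (2100/(-31) - 39)² = (2100*(-1/31) - 39)² = (-2100/31 - 39)² = (-3309/31)² = 10949481/961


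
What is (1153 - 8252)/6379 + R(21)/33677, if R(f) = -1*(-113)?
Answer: -238352196/214825583 ≈ -1.1095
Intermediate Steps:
R(f) = 113
(1153 - 8252)/6379 + R(21)/33677 = (1153 - 8252)/6379 + 113/33677 = -7099*1/6379 + 113*(1/33677) = -7099/6379 + 113/33677 = -238352196/214825583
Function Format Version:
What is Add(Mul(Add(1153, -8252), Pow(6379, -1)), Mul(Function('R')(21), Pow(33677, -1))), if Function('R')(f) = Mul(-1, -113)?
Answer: Rational(-238352196, 214825583) ≈ -1.1095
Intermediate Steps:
Function('R')(f) = 113
Add(Mul(Add(1153, -8252), Pow(6379, -1)), Mul(Function('R')(21), Pow(33677, -1))) = Add(Mul(Add(1153, -8252), Pow(6379, -1)), Mul(113, Pow(33677, -1))) = Add(Mul(-7099, Rational(1, 6379)), Mul(113, Rational(1, 33677))) = Add(Rational(-7099, 6379), Rational(113, 33677)) = Rational(-238352196, 214825583)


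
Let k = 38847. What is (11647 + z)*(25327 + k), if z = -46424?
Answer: -2231779198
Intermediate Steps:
(11647 + z)*(25327 + k) = (11647 - 46424)*(25327 + 38847) = -34777*64174 = -2231779198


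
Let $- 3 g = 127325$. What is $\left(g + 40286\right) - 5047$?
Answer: $- \frac{21608}{3} \approx -7202.7$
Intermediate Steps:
$g = - \frac{127325}{3}$ ($g = \left(- \frac{1}{3}\right) 127325 = - \frac{127325}{3} \approx -42442.0$)
$\left(g + 40286\right) - 5047 = \left(- \frac{127325}{3} + 40286\right) - 5047 = - \frac{6467}{3} - 5047 = - \frac{21608}{3}$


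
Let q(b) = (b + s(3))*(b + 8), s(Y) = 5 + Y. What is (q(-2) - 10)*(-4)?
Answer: -104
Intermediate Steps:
q(b) = (8 + b)² (q(b) = (b + (5 + 3))*(b + 8) = (b + 8)*(8 + b) = (8 + b)*(8 + b) = (8 + b)²)
(q(-2) - 10)*(-4) = ((64 + (-2)² + 16*(-2)) - 10)*(-4) = ((64 + 4 - 32) - 10)*(-4) = (36 - 10)*(-4) = 26*(-4) = -104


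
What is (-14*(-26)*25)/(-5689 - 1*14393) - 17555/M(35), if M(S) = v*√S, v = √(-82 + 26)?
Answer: -4550/10041 + 3511*I*√10/28 ≈ -0.45314 + 396.53*I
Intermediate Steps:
v = 2*I*√14 (v = √(-56) = 2*I*√14 ≈ 7.4833*I)
M(S) = 2*I*√14*√S (M(S) = (2*I*√14)*√S = 2*I*√14*√S)
(-14*(-26)*25)/(-5689 - 1*14393) - 17555/M(35) = (-14*(-26)*25)/(-5689 - 1*14393) - 17555*(-I*√10/140) = (364*25)/(-5689 - 14393) - 17555*(-I*√10/140) = 9100/(-20082) - (-3511)*I*√10/28 = 9100*(-1/20082) + 3511*I*√10/28 = -4550/10041 + 3511*I*√10/28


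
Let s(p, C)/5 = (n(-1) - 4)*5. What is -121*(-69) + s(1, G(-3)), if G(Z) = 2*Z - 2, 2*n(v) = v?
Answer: 16473/2 ≈ 8236.5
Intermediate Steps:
n(v) = v/2
G(Z) = -2 + 2*Z
s(p, C) = -225/2 (s(p, C) = 5*(((1/2)*(-1) - 4)*5) = 5*((-1/2 - 4)*5) = 5*(-9/2*5) = 5*(-45/2) = -225/2)
-121*(-69) + s(1, G(-3)) = -121*(-69) - 225/2 = 8349 - 225/2 = 16473/2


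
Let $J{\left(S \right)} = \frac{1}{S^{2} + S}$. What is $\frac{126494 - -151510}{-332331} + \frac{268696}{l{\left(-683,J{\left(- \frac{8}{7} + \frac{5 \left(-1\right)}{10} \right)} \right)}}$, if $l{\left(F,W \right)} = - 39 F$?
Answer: $\frac{27296939276}{2950766949} \approx 9.2508$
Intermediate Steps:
$J{\left(S \right)} = \frac{1}{S + S^{2}}$
$\frac{126494 - -151510}{-332331} + \frac{268696}{l{\left(-683,J{\left(- \frac{8}{7} + \frac{5 \left(-1\right)}{10} \right)} \right)}} = \frac{126494 - -151510}{-332331} + \frac{268696}{\left(-39\right) \left(-683\right)} = \left(126494 + 151510\right) \left(- \frac{1}{332331}\right) + \frac{268696}{26637} = 278004 \left(- \frac{1}{332331}\right) + 268696 \cdot \frac{1}{26637} = - \frac{92668}{110777} + \frac{268696}{26637} = \frac{27296939276}{2950766949}$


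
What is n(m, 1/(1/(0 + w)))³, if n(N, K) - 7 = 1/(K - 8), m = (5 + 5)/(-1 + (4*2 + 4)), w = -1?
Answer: 238328/729 ≈ 326.92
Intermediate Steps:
m = 10/11 (m = 10/(-1 + (8 + 4)) = 10/(-1 + 12) = 10/11 ≈ 0.90909)
n(N, K) = 7 + 1/(-8 + K) (n(N, K) = 7 + 1/(K - 8) = 7 + 1/(-8 + K))
n(m, 1/(1/(0 + w)))³ = ((-55 + 7/(1/(0 - 1)))/(-8 + 1/(1/(0 - 1))))³ = ((-55 + 7/(1/(-1)))/(-8 + 1/(1/(-1))))³ = ((-55 + 7/(-1))/(-8 + 1/(-1)))³ = ((-55 + 7*(-1))/(-8 - 1))³ = ((-55 - 7)/(-9))³ = (-⅑*(-62))³ = (62/9)³ = 238328/729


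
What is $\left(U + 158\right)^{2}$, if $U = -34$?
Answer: $15376$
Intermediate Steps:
$\left(U + 158\right)^{2} = \left(-34 + 158\right)^{2} = 124^{2} = 15376$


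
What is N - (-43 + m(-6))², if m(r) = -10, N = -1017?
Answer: -3826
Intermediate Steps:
N - (-43 + m(-6))² = -1017 - (-43 - 10)² = -1017 - 1*(-53)² = -1017 - 1*2809 = -1017 - 2809 = -3826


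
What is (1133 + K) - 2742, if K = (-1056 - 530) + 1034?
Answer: -2161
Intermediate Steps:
K = -552 (K = -1586 + 1034 = -552)
(1133 + K) - 2742 = (1133 - 552) - 2742 = 581 - 2742 = -2161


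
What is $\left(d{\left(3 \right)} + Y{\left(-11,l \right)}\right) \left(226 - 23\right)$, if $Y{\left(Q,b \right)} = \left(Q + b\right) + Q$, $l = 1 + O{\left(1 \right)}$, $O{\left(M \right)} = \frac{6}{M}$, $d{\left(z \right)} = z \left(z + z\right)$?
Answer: $609$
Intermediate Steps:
$d{\left(z \right)} = 2 z^{2}$ ($d{\left(z \right)} = z 2 z = 2 z^{2}$)
$l = 7$ ($l = 1 + \frac{6}{1} = 1 + 6 \cdot 1 = 1 + 6 = 7$)
$Y{\left(Q,b \right)} = b + 2 Q$
$\left(d{\left(3 \right)} + Y{\left(-11,l \right)}\right) \left(226 - 23\right) = \left(2 \cdot 3^{2} + \left(7 + 2 \left(-11\right)\right)\right) \left(226 - 23\right) = \left(2 \cdot 9 + \left(7 - 22\right)\right) 203 = \left(18 - 15\right) 203 = 3 \cdot 203 = 609$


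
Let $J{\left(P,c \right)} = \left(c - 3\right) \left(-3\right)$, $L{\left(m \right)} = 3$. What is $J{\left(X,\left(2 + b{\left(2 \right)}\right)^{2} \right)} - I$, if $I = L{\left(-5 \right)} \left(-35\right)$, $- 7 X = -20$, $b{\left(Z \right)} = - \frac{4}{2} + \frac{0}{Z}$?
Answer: $114$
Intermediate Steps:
$b{\left(Z \right)} = -2$ ($b{\left(Z \right)} = \left(-4\right) \frac{1}{2} + 0 = -2 + 0 = -2$)
$X = \frac{20}{7}$ ($X = \left(- \frac{1}{7}\right) \left(-20\right) = \frac{20}{7} \approx 2.8571$)
$I = -105$ ($I = 3 \left(-35\right) = -105$)
$J{\left(P,c \right)} = 9 - 3 c$ ($J{\left(P,c \right)} = \left(-3 + c\right) \left(-3\right) = 9 - 3 c$)
$J{\left(X,\left(2 + b{\left(2 \right)}\right)^{2} \right)} - I = \left(9 - 3 \left(2 - 2\right)^{2}\right) - -105 = \left(9 - 3 \cdot 0^{2}\right) + 105 = \left(9 - 0\right) + 105 = \left(9 + 0\right) + 105 = 9 + 105 = 114$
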